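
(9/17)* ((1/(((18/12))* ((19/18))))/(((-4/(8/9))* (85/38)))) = -48/1445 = -0.03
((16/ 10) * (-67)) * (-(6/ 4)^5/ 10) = 16281/ 200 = 81.40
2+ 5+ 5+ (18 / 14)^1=93 / 7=13.29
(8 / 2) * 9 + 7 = 43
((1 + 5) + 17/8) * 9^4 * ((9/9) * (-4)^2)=852930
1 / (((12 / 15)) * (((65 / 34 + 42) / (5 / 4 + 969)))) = 329885 / 11944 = 27.62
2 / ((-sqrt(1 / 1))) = -2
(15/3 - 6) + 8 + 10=17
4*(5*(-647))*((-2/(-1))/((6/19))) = -245860/3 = -81953.33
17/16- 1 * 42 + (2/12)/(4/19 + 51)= -1911793/46704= -40.93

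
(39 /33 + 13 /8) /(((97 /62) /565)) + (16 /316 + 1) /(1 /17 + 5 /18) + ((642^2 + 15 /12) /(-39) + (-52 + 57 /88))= -9602.93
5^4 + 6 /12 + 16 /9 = 11291 /18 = 627.28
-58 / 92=-29 / 46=-0.63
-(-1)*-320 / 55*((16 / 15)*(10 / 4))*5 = -2560 / 33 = -77.58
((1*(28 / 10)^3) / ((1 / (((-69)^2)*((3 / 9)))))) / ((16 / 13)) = 7076433 / 250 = 28305.73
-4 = -4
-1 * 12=-12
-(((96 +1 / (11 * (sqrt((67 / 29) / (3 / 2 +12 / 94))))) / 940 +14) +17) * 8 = -58472 / 235 - 3 * sqrt(3104914) / 8140165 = -248.82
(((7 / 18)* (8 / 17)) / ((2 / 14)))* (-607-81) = -134848 / 153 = -881.36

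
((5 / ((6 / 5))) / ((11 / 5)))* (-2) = -125 / 33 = -3.79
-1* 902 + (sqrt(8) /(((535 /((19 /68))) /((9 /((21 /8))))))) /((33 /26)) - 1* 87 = -989.00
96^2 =9216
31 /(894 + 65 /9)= 279 /8111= 0.03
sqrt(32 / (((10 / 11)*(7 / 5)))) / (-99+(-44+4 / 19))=-0.04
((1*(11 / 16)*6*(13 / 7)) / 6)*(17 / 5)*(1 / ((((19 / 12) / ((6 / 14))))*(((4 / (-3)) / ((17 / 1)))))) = -1115829 / 74480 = -14.98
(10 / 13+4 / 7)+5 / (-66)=7597 / 6006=1.26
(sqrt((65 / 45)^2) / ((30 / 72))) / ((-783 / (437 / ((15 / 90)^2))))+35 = -45221 / 1305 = -34.65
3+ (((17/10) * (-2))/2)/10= 283/100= 2.83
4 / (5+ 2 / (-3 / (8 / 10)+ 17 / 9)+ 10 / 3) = 804 / 1459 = 0.55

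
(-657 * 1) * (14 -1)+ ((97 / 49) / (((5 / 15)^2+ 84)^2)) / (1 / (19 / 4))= -959304506481 / 112317604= -8541.00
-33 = -33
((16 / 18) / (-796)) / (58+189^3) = -2 / 12091626657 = -0.00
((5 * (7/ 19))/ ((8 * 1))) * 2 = 35/ 76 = 0.46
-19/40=-0.48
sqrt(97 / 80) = sqrt(485) / 20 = 1.10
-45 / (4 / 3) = -33.75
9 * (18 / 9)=18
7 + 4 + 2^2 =15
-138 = -138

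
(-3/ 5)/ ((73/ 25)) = -15/ 73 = -0.21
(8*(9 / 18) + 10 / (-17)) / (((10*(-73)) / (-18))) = 0.08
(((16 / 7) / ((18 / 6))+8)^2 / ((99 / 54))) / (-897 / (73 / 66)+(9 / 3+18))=-4942976 / 93250773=-0.05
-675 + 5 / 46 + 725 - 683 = -29113 / 46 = -632.89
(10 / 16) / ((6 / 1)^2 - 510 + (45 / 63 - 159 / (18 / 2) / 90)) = -4725 / 3579524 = -0.00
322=322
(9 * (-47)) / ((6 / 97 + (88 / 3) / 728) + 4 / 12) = -3733821 / 3844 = -971.34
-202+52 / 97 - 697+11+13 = -84823 / 97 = -874.46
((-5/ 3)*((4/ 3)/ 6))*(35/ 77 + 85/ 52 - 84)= 234265/ 7722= 30.34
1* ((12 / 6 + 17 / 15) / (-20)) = -0.16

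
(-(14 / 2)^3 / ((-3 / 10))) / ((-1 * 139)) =-3430 / 417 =-8.23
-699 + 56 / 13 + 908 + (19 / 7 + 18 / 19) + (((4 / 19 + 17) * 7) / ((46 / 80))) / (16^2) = 277144535 / 1272544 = 217.79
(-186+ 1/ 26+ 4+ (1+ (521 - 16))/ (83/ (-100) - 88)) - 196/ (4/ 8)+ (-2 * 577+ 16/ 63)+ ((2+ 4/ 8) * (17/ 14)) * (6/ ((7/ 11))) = -1378065155/ 808353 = -1704.78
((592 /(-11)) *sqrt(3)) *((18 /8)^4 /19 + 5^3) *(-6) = 68216271 *sqrt(3) /1672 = 70666.30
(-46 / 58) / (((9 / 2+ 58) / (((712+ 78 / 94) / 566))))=-0.02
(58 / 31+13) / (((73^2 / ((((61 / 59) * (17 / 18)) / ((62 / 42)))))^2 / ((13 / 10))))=315789634433 / 1060188394951263960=0.00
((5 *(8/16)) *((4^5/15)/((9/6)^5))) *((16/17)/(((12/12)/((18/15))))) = 524288/20655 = 25.38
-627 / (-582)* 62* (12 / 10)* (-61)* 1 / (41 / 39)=-92481246 / 19885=-4650.80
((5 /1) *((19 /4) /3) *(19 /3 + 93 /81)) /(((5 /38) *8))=36461 /648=56.27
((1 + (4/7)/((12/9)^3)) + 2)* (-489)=-177507/112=-1584.88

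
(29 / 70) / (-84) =-29 / 5880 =-0.00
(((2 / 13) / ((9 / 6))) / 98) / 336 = 1 / 321048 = 0.00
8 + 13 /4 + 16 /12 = 151 /12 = 12.58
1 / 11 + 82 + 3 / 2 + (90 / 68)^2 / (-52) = 55250709 / 661232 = 83.56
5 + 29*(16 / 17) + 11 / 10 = 5677 / 170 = 33.39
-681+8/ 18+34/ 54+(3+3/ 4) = -73027/ 108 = -676.18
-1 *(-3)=3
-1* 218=-218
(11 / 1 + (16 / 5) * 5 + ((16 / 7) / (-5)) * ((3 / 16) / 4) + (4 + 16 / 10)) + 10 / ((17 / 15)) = 98537 / 2380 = 41.40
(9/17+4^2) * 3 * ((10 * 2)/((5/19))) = 64068/17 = 3768.71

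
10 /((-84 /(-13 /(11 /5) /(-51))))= -325 /23562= -0.01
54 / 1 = 54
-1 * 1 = -1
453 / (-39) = -11.62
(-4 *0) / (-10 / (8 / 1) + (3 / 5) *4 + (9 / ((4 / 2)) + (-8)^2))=0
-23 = -23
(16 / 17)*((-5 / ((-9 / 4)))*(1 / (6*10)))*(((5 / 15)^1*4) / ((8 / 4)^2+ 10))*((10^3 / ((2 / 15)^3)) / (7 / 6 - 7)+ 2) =-16199552 / 67473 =-240.09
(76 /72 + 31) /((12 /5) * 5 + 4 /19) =10963 /4176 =2.63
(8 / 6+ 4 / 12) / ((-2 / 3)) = -2.50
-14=-14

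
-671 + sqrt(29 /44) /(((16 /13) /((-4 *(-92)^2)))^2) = -671 + 378345032 *sqrt(319) /11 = 614313723.93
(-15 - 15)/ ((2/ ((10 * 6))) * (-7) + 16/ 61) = -1035.85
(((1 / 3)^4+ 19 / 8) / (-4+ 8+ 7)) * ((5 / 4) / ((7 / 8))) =1105 / 3564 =0.31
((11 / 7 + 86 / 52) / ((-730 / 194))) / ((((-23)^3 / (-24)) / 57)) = -38946276 / 404126905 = -0.10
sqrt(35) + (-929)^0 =1 + sqrt(35) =6.92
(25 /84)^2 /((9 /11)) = 6875 /63504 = 0.11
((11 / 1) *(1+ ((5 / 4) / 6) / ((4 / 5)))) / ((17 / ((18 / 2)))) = 3993 / 544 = 7.34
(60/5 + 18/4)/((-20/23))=-759/40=-18.98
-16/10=-8/5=-1.60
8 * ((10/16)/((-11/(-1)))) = 5/11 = 0.45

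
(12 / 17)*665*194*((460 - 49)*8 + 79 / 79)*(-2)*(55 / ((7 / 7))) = -560094334800 / 17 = -32946725576.47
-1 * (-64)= 64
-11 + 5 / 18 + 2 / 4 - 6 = -146 / 9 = -16.22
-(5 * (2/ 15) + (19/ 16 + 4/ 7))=-815/ 336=-2.43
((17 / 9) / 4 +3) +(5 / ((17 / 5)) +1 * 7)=7309 / 612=11.94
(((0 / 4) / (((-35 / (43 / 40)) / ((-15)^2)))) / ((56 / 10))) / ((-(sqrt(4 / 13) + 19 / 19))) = 0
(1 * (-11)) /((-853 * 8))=11 /6824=0.00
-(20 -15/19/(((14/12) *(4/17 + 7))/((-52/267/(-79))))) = -766792020/38340043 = -20.00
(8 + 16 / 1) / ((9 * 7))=8 / 21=0.38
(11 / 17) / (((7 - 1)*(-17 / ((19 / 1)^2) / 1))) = -3971 / 1734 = -2.29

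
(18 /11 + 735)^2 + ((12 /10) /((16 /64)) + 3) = 328297764 /605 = 542640.93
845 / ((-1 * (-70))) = 169 / 14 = 12.07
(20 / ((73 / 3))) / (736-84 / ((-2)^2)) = 12 / 10439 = 0.00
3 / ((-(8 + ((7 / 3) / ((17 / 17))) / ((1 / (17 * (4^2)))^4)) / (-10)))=45 / 19157712908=0.00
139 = 139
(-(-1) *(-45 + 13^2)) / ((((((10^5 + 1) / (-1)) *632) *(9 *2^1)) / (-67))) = 2077 / 284402844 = 0.00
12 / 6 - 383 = -381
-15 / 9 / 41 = -5 / 123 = -0.04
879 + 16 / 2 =887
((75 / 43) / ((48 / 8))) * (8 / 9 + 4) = 550 / 387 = 1.42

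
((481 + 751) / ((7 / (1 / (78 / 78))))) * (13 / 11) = 208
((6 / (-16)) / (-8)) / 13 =3 / 832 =0.00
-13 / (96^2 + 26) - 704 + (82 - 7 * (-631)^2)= -2787749.00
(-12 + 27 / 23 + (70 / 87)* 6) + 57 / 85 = -302066 / 56695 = -5.33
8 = 8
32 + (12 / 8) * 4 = 38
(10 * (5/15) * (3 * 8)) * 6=480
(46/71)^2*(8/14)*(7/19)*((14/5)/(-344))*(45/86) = -0.00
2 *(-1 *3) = -6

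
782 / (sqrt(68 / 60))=46 * sqrt(255)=734.56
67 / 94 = 0.71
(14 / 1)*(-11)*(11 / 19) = -1694 / 19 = -89.16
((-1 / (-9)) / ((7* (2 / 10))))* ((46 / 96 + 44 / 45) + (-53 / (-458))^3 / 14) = 22047176423 / 190654709364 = 0.12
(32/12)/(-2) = -4/3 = -1.33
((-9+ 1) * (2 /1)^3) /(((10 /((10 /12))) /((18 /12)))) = -8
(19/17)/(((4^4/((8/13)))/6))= 57/3536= 0.02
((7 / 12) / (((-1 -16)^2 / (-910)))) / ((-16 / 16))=3185 / 1734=1.84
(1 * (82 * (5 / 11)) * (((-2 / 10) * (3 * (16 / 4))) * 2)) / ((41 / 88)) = -384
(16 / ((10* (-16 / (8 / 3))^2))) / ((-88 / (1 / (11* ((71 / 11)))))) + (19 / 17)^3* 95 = 91602625987 / 690669540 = 132.63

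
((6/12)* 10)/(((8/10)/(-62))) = -775/2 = -387.50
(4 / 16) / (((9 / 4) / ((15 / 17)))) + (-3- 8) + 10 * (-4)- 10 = -3106 / 51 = -60.90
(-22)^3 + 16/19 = -202296/19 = -10647.16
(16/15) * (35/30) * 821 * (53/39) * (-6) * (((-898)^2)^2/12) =-792286771478770624/1755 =-451445453834057.34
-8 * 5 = -40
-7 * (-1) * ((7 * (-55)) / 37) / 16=-2695 / 592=-4.55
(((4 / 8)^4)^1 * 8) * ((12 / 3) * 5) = 10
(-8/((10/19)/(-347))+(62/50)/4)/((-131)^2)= 527471/1716100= 0.31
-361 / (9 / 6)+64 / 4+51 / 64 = -223.87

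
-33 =-33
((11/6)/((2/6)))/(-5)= -11/10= -1.10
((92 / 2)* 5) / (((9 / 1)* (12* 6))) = 115 / 324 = 0.35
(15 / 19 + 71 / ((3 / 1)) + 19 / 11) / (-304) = -0.09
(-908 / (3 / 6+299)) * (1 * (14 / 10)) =-12712 / 2995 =-4.24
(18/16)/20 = 9/160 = 0.06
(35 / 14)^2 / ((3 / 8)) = 50 / 3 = 16.67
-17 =-17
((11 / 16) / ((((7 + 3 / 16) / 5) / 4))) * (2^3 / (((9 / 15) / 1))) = 1760 / 69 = 25.51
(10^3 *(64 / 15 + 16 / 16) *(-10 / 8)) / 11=-19750 / 33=-598.48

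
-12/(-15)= 4/5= 0.80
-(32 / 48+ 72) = -218 / 3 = -72.67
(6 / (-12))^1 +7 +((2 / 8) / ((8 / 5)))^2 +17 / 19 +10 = 338907 / 19456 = 17.42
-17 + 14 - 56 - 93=-152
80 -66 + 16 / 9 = 142 / 9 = 15.78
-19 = -19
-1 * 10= -10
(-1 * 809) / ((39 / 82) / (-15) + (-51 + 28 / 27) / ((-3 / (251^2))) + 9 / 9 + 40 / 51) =-0.00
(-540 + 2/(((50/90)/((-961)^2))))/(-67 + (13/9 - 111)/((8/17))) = -598344408/53965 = -11087.64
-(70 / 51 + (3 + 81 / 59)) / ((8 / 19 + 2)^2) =-1560242 / 1591761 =-0.98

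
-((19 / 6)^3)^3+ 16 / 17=-5485529619107 / 171320832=-32019.05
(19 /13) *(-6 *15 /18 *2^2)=-29.23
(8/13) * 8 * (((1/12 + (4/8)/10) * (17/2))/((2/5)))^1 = 544/39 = 13.95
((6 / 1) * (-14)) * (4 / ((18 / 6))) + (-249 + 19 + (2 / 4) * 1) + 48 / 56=-4769 / 14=-340.64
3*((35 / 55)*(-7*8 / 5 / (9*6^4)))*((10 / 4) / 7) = -7 / 10692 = -0.00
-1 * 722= -722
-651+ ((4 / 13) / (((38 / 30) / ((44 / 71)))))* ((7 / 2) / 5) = -11414739 / 17537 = -650.89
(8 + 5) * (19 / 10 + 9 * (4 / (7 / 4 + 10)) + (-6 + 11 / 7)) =22893 / 3290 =6.96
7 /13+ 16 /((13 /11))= 183 /13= 14.08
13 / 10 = 1.30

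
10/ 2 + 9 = 14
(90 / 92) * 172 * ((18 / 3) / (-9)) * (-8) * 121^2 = 302190240 / 23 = 13138706.09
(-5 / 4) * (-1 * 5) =25 / 4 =6.25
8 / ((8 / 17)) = 17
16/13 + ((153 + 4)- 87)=926/13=71.23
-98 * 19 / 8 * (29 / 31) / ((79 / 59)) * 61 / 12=-97169401 / 117552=-826.61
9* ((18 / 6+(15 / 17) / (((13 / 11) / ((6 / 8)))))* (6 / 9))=9441 / 442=21.36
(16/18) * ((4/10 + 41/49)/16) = 101/1470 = 0.07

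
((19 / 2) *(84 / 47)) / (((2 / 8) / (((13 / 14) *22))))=65208 / 47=1387.40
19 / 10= 1.90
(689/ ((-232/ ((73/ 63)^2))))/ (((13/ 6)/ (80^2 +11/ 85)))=-1766078561/ 149940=-11778.57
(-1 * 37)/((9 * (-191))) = 0.02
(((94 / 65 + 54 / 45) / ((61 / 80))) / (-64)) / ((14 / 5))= -215 / 11102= -0.02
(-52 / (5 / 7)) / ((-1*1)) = 364 / 5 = 72.80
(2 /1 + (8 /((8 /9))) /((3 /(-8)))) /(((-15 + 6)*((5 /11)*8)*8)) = 121 /1440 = 0.08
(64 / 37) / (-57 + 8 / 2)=-64 / 1961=-0.03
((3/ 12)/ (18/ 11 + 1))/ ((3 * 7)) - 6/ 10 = -7253/ 12180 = -0.60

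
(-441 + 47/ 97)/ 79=-42730/ 7663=-5.58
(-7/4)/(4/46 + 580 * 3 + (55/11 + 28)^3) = -161/3466292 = -0.00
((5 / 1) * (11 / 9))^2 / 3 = 3025 / 243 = 12.45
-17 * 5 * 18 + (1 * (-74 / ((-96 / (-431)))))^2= 250781689 / 2304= 108846.22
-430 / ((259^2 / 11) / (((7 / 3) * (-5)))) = 23650 / 28749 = 0.82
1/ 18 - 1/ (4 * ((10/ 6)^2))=-31/ 900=-0.03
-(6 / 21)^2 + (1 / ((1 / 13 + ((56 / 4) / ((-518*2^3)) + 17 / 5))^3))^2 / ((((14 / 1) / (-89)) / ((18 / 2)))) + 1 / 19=-567515563151868458833746473443 / 9216688908511521327648549287979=-0.06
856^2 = 732736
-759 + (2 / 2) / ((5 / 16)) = -3779 / 5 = -755.80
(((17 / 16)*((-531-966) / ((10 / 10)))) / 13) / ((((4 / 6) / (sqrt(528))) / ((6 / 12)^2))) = -76347*sqrt(33) / 416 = -1054.28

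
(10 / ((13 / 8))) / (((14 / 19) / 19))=14440 / 91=158.68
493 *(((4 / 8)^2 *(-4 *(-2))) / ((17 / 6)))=348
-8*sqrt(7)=-21.17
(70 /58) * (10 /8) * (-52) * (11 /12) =-71.91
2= 2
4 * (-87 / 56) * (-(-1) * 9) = -55.93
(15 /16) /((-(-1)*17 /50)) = 375 /136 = 2.76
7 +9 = 16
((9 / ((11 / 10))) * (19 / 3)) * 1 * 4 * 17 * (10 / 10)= 3523.64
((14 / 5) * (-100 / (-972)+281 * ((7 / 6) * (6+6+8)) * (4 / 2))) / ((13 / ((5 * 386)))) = 17220197260 / 3159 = 5451154.56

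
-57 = -57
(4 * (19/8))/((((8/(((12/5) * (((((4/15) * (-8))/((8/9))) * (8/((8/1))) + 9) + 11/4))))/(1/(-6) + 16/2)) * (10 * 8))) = 166991/64000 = 2.61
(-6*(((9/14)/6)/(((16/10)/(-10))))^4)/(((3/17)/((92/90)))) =-6.99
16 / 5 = 3.20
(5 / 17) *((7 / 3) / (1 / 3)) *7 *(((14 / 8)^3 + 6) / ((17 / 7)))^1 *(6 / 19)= 3740415 / 175712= 21.29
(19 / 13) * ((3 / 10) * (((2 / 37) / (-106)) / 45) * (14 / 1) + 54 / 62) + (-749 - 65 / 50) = -88791509531 / 118542450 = -749.03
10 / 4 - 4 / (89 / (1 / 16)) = 889 / 356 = 2.50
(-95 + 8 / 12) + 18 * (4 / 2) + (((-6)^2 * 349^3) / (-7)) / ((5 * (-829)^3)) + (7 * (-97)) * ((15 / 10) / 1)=-128825081043931 / 119641785690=-1076.76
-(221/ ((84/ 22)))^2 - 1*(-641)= -4779037/ 1764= -2709.20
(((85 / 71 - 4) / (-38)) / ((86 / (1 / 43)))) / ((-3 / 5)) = -995 / 29931612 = -0.00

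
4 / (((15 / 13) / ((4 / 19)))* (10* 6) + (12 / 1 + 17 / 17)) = 0.01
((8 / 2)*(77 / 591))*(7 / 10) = 1078 / 2955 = 0.36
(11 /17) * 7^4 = 26411 /17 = 1553.59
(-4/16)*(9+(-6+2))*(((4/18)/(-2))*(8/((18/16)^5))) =327680/531441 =0.62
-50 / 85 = -10 / 17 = -0.59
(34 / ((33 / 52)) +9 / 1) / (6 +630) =2065 / 20988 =0.10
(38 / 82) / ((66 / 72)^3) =32832 / 54571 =0.60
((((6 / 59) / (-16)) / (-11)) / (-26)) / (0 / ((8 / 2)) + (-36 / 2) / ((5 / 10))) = 1 / 1619904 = 0.00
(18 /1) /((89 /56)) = 1008 /89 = 11.33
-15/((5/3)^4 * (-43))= 0.05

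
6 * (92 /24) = 23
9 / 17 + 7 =128 / 17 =7.53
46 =46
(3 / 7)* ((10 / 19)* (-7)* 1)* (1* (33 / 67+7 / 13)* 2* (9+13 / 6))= -8980 / 247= -36.36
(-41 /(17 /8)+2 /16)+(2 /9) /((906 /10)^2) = -4814811967 /251175816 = -19.17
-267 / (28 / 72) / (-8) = 2403 / 28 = 85.82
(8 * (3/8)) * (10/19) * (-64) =-1920/19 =-101.05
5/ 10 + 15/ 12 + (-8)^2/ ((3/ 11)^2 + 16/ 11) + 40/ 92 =749633/ 17020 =44.04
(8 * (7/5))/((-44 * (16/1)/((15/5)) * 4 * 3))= -7/1760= -0.00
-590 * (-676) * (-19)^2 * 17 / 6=407946846.67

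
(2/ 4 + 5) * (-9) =-99/ 2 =-49.50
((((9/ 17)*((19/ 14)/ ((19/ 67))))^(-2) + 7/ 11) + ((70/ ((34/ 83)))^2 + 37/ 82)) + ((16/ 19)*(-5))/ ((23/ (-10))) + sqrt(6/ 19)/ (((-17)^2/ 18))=18*sqrt(114)/ 5491 + 1209652393124328631/ 41420986836174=29203.89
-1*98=-98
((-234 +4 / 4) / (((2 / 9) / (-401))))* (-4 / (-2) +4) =2522691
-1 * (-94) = 94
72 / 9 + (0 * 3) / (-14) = 8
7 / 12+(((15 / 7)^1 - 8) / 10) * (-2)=737 / 420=1.75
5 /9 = 0.56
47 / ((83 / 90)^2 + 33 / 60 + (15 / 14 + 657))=1332450 / 18696029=0.07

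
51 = 51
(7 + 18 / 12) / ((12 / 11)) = 187 / 24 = 7.79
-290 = -290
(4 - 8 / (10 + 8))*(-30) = -320 / 3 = -106.67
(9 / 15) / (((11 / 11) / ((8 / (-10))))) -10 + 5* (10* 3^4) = 100988 / 25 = 4039.52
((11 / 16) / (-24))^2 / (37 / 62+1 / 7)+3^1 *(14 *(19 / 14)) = 1349027473 / 23666688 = 57.00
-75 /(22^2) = -75 /484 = -0.15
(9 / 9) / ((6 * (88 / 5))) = 5 / 528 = 0.01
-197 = -197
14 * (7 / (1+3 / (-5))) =245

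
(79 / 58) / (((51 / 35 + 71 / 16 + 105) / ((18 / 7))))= 56880 / 1800929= 0.03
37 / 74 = 0.50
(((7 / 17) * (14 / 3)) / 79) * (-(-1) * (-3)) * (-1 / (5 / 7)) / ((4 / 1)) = 343 / 13430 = 0.03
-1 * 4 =-4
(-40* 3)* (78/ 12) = -780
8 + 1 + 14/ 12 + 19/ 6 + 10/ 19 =790/ 57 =13.86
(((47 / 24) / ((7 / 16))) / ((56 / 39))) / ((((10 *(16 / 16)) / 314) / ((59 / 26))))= 435361 / 1960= 222.12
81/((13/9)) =729/13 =56.08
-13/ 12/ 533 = -0.00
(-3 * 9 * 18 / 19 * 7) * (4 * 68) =-925344 / 19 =-48702.32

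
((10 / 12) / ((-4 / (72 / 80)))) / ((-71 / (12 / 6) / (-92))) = -69 / 142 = -0.49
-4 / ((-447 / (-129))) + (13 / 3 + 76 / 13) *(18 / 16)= 159571 / 15496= 10.30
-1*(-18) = 18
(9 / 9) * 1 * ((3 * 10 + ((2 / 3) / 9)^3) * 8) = 4723984 / 19683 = 240.00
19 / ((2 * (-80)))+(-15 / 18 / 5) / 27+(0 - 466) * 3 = -18119699 / 12960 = -1398.12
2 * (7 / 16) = 7 / 8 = 0.88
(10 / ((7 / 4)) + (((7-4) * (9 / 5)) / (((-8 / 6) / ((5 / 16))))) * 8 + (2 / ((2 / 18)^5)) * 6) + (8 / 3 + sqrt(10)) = sqrt(10) + 119042491 / 168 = 708589.42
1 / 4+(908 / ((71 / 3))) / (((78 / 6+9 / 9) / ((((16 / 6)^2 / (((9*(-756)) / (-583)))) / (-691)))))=0.25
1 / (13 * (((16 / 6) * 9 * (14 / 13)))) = 1 / 336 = 0.00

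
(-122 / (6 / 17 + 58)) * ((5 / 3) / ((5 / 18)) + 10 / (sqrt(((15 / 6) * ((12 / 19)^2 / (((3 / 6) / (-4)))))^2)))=-2166293 / 142848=-15.17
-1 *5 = -5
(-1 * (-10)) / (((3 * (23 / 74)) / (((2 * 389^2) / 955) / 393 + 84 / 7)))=711350456 / 5179347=137.34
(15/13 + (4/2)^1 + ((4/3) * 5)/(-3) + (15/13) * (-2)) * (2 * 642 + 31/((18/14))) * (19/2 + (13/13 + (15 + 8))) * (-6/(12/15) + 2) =1396948861/4212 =331659.27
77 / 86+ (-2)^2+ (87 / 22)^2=427349 / 20812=20.53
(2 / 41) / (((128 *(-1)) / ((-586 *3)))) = 879 / 1312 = 0.67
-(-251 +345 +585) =-679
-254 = -254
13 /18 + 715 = 12883 /18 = 715.72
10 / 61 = 0.16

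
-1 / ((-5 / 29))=29 / 5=5.80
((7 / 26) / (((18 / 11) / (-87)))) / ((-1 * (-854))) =-319 / 19032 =-0.02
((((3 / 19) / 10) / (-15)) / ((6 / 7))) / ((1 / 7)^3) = -2401 / 5700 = -0.42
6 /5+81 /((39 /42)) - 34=3538 /65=54.43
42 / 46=21 / 23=0.91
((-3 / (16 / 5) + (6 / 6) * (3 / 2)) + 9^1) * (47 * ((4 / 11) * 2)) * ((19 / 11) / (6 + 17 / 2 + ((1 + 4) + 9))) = 2397 / 121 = 19.81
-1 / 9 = -0.11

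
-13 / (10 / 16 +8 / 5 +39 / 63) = -10920 / 2389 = -4.57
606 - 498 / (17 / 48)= -13602 / 17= -800.12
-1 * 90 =-90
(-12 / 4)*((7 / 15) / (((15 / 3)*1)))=-7 / 25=-0.28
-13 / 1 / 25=-13 / 25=-0.52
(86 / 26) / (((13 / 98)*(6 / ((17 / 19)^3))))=10351691 / 3477513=2.98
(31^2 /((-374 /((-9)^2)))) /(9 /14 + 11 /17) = -544887 /3377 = -161.35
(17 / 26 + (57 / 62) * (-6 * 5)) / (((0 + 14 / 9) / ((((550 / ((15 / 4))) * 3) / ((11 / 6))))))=-11719620 / 2821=-4154.42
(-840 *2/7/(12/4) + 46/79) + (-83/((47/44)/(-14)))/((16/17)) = 7993357/7426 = 1076.40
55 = 55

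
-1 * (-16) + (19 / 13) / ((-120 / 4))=6221 / 390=15.95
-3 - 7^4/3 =-2410/3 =-803.33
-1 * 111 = -111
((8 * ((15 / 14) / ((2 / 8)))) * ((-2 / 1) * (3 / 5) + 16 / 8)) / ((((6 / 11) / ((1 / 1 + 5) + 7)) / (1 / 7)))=4576 / 49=93.39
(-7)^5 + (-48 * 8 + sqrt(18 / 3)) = -17191 + sqrt(6) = -17188.55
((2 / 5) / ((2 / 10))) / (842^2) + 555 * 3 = 590212531 / 354482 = 1665.00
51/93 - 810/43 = -24379/1333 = -18.29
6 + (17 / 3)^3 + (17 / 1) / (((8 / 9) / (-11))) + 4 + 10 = -1817 / 216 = -8.41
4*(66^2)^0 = 4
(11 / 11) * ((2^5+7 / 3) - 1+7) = 121 / 3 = 40.33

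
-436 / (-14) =218 / 7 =31.14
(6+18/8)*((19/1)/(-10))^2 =11913/400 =29.78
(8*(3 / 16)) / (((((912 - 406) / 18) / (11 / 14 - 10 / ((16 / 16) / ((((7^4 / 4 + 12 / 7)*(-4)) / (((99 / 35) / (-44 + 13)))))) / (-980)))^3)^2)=7583439473312939834796851490406695264 / 6430662515409775130945848236769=1179262.55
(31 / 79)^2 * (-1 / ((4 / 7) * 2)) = -6727 / 49928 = -0.13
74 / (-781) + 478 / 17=372060 / 13277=28.02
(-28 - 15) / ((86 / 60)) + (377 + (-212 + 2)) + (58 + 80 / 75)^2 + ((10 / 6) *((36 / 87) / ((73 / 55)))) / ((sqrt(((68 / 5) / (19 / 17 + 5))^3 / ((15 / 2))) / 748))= 31460000 *sqrt(39) / 611813 + 815821 / 225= 3946.99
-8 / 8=-1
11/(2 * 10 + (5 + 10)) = 11/35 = 0.31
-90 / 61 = -1.48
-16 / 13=-1.23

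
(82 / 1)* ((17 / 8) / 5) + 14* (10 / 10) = 977 / 20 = 48.85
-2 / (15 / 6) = -0.80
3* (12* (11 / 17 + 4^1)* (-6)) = -17064 / 17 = -1003.76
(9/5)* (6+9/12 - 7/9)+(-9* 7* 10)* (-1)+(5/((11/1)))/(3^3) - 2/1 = 758855/1188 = 638.77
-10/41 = -0.24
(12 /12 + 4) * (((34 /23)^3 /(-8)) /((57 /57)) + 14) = 827125 /12167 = 67.98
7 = 7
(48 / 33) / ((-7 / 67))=-1072 / 77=-13.92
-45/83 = -0.54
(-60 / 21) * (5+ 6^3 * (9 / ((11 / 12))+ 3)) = -7924.94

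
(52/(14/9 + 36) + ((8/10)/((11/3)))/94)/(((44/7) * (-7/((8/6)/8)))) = -1942/369655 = -0.01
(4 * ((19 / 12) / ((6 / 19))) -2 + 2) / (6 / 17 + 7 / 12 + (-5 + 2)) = -12274 / 1263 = -9.72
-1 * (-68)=68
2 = 2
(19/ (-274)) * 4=-38/ 137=-0.28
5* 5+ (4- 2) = 27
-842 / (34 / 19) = -7999 / 17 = -470.53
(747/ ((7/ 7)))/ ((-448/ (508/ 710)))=-94869/ 79520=-1.19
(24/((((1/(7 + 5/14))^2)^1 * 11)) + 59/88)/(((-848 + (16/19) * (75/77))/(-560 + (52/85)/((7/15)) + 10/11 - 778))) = 2126730567079/11356842112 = 187.26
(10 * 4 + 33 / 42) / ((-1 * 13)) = -571 / 182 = -3.14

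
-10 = -10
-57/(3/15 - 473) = 95/788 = 0.12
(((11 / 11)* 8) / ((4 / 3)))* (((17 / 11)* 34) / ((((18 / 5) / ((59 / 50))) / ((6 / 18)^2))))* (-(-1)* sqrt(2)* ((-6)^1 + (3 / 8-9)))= -221663* sqrt(2) / 1320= -237.48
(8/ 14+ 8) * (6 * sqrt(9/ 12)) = 180 * sqrt(3)/ 7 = 44.54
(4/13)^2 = 16/169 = 0.09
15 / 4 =3.75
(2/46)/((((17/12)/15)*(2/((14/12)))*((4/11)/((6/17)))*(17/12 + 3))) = 20790/352291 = 0.06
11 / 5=2.20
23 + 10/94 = 1086/47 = 23.11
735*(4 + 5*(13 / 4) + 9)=85995 / 4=21498.75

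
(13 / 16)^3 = 2197 / 4096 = 0.54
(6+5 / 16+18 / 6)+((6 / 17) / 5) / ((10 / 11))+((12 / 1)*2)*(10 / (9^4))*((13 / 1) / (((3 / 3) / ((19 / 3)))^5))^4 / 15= 116808466833001549642046538660141533 / 155562188693734800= 750879553790348285.47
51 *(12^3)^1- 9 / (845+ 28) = 8548415 / 97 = 88127.99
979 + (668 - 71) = 1576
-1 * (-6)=6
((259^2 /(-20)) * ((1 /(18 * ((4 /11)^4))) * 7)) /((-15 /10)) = 6874930447 /138240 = 49731.85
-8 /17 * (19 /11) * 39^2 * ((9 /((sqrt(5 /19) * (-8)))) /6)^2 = -4941729 /29920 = -165.16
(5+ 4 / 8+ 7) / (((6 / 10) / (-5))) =-625 / 6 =-104.17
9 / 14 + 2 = 2.64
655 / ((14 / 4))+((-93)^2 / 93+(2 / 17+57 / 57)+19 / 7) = 33793 / 119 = 283.97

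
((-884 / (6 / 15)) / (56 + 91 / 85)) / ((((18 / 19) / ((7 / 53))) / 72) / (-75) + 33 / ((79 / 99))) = -28196285000 / 30110645103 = -0.94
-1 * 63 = -63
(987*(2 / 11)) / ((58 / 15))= 14805 / 319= 46.41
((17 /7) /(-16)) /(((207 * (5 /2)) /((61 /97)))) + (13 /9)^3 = 1372337963 /455391720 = 3.01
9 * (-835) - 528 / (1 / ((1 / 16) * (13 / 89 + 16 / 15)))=-3361984 / 445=-7555.02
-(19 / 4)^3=-6859 / 64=-107.17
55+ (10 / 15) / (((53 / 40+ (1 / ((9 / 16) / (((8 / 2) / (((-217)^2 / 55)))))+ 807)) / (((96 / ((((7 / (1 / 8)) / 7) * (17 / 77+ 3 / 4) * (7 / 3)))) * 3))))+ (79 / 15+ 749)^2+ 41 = 569014.22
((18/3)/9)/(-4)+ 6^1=35/6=5.83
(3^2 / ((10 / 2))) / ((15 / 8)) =24 / 25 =0.96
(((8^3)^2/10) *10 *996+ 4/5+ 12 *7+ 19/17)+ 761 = 22193183028/85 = 261096270.92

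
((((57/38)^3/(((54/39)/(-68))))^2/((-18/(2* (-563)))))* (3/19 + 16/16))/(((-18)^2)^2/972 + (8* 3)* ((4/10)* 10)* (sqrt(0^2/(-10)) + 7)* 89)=33.21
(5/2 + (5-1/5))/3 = 2.43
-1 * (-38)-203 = -165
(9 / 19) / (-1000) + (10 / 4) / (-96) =-12091 / 456000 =-0.03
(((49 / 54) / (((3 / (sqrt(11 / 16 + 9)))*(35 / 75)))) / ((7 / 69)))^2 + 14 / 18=2053907 / 5184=396.20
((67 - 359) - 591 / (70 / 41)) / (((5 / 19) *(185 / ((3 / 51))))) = -848749 / 1100750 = -0.77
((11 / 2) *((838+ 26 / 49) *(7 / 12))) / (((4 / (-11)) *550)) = -2354 / 175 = -13.45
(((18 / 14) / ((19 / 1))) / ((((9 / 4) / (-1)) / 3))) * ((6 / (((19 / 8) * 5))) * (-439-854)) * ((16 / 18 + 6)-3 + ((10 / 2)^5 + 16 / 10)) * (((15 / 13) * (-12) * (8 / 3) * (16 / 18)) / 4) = -248692047872 / 164255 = -1514060.75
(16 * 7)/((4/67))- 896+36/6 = 986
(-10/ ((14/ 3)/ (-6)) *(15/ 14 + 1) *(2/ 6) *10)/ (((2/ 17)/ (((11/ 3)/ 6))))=135575/ 294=461.14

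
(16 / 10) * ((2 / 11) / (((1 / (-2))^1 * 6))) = -16 / 165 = -0.10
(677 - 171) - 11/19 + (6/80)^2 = 15364971/30400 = 505.43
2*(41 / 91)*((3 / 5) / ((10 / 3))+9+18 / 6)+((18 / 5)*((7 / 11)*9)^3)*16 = 4685627517 / 432575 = 10831.94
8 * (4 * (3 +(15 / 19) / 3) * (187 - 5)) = 361088 / 19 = 19004.63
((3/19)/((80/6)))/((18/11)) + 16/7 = 24397/10640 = 2.29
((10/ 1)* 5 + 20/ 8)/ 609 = 5/ 58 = 0.09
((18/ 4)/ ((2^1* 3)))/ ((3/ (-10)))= -5/ 2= -2.50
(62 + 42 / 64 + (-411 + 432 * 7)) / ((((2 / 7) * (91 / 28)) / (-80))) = -2996735 / 13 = -230518.08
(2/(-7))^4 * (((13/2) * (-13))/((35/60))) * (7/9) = -5408/7203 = -0.75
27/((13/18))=37.38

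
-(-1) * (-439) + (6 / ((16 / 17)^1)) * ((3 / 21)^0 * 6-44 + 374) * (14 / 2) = 14555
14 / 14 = 1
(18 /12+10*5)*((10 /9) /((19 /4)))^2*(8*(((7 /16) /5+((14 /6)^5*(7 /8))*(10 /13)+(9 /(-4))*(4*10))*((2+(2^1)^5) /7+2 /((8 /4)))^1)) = -3701978760080 /646606233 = -5725.24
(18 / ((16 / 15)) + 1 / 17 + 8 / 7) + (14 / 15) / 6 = 18.23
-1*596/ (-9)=596/ 9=66.22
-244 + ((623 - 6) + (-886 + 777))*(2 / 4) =10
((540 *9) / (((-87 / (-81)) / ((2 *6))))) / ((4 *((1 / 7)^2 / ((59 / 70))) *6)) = 2709693 / 29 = 93437.69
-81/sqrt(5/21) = -81*sqrt(105)/5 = -166.00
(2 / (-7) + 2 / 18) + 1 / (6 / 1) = -1 / 126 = -0.01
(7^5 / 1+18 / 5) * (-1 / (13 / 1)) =-84053 / 65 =-1293.12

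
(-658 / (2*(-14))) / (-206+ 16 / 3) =-141 / 1204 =-0.12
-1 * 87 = -87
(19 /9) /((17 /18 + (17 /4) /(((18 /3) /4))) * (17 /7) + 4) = 133 /830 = 0.16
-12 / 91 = -0.13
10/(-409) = -10/409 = -0.02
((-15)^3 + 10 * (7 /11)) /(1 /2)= -74110 /11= -6737.27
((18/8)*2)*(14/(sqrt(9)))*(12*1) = 252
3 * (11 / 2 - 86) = -483 / 2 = -241.50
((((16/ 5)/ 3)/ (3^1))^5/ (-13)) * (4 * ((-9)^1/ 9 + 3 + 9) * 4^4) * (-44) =519691042816/ 2398865625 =216.64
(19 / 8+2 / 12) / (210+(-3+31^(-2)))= 58621 / 4774272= 0.01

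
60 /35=12 /7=1.71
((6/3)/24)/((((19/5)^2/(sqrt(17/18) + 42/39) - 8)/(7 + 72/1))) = -120492775 * sqrt(34)/201671672 - 519245275/151253754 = -6.92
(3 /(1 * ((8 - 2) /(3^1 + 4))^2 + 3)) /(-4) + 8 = 1903 /244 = 7.80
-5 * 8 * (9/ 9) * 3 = -120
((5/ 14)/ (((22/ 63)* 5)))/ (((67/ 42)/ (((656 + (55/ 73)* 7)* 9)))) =763.11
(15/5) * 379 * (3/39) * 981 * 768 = 856624896/13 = 65894222.77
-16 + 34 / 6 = -31 / 3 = -10.33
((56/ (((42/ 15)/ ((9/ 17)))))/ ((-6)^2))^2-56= -16159/ 289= -55.91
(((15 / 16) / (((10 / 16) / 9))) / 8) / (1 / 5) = 135 / 16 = 8.44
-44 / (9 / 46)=-2024 / 9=-224.89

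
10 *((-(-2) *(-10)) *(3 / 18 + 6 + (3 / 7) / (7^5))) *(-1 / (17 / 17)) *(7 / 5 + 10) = 14060.06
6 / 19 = 0.32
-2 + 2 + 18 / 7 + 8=74 / 7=10.57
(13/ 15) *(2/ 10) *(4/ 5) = 52/ 375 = 0.14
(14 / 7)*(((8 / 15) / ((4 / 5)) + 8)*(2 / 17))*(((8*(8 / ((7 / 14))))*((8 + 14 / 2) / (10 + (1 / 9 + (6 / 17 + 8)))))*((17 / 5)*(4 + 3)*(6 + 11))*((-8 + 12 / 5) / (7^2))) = -138498048 / 14125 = -9805.17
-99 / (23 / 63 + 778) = -6237 / 49037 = -0.13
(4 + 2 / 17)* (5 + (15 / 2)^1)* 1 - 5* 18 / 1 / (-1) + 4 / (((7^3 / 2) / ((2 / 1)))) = 825187 / 5831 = 141.52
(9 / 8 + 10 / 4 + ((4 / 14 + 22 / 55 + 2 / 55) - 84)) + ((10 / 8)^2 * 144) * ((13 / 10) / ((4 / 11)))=279018 / 385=724.72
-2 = -2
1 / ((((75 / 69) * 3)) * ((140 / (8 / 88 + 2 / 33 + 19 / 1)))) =3634 / 86625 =0.04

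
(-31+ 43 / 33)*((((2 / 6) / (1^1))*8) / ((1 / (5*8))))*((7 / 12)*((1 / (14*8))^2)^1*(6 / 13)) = -175 / 2574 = -0.07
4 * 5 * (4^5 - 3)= 20420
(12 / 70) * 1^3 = 6 / 35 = 0.17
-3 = -3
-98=-98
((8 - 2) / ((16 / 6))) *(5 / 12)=15 / 16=0.94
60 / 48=5 / 4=1.25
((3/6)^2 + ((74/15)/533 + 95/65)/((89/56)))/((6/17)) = 56874707/17077320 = 3.33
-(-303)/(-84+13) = -303/71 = -4.27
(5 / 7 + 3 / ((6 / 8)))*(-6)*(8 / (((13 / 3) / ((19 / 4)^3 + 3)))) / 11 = -190377 / 364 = -523.01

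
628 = 628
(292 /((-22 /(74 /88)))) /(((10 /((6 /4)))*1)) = -1.67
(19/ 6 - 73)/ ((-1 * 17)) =419/ 102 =4.11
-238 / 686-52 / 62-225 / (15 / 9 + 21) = -11.11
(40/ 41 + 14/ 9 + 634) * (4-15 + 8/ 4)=-234880/ 41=-5728.78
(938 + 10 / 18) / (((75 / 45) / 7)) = 59129 / 15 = 3941.93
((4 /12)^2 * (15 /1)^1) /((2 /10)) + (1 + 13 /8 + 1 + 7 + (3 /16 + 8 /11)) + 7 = 14189 /528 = 26.87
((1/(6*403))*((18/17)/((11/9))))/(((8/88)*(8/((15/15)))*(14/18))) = 0.00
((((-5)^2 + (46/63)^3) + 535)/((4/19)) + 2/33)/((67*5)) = 7321627724/921423195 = 7.95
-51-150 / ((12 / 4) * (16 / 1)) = -54.12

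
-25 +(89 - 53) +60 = 71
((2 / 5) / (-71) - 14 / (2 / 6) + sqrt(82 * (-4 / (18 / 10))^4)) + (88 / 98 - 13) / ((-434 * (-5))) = -63432139 / 1509886 + 400 * sqrt(82) / 81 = 2.71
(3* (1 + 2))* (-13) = -117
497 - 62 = 435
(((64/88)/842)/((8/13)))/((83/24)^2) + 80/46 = 1276204472/733768057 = 1.74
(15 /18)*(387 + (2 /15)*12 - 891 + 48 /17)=-21232 /51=-416.31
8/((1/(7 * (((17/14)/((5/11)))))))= 748/5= 149.60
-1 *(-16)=16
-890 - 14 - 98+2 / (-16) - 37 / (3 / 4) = -25235 / 24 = -1051.46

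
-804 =-804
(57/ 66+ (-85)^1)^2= 3426201/ 484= 7078.93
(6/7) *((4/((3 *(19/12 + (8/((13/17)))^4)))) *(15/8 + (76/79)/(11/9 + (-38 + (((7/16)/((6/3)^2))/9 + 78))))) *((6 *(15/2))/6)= 626038291710/460909280926409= 0.00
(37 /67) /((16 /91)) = 3367 /1072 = 3.14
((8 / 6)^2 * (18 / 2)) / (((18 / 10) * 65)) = 16 / 117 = 0.14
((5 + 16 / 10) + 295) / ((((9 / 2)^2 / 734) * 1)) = 10932.07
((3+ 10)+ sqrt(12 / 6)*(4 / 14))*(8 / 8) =2*sqrt(2) / 7+ 13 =13.40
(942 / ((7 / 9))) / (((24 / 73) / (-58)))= -2991321 / 14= -213665.79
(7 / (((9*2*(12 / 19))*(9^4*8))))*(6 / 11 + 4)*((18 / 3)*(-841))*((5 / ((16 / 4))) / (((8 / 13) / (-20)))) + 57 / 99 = 956674681 / 83140992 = 11.51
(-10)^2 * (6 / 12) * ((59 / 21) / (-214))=-1475 / 2247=-0.66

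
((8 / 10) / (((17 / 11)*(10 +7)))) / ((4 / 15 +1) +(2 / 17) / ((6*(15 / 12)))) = 44 / 1853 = 0.02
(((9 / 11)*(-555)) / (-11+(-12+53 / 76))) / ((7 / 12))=303696 / 8701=34.90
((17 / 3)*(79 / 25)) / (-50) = -0.36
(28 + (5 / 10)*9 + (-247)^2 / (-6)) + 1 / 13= -395288 / 39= -10135.59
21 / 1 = 21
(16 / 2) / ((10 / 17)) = 68 / 5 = 13.60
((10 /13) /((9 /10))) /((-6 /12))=-200 /117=-1.71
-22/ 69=-0.32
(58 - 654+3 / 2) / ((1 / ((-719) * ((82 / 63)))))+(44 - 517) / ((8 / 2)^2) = 560778697 / 1008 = 556328.07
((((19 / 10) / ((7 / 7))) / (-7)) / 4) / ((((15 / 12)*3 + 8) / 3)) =-57 / 3290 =-0.02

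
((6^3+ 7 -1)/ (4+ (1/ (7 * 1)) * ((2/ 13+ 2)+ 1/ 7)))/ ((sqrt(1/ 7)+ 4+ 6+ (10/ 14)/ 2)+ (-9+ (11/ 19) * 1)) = 6457434620/ 234452523 -476470904 * sqrt(7)/ 234452523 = 22.17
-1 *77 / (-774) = 77 / 774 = 0.10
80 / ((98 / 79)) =64.49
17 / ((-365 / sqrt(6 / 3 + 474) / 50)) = -340*sqrt(119) / 73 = -50.81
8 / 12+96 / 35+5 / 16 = 6253 / 1680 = 3.72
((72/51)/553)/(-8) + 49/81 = 460406/761481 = 0.60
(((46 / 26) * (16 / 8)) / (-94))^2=529 / 373321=0.00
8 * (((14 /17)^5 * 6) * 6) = 154893312 /1419857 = 109.09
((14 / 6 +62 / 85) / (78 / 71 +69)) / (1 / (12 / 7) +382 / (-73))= -16191692 / 1723062285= -0.01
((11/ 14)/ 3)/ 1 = 11/ 42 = 0.26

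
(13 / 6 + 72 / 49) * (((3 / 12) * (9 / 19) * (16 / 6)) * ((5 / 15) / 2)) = 1069 / 5586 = 0.19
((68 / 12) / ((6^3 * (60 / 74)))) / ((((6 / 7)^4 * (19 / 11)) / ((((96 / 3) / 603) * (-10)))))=-16612519 / 902032524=-0.02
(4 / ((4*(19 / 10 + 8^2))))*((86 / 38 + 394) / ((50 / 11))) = 1.32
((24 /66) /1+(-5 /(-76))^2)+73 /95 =361007 /317680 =1.14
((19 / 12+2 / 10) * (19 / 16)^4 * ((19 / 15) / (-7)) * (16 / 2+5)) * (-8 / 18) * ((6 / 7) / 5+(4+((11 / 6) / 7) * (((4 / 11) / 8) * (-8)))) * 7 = 368535146863 / 3483648000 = 105.79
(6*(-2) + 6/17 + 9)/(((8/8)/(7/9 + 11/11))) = -80/17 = -4.71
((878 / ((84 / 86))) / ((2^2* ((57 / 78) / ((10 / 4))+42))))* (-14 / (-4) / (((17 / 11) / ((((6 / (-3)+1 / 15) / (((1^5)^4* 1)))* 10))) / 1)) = -391414595 / 1682388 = -232.65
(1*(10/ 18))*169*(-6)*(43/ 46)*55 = -1998425/ 69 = -28962.68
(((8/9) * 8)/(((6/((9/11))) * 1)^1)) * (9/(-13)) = -96/143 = -0.67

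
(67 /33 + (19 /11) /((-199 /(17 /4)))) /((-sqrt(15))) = -52363 * sqrt(15) /394020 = -0.51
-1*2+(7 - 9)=-4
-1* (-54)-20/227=12238/227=53.91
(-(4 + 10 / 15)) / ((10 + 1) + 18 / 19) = -266 / 681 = -0.39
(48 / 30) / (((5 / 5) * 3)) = 8 / 15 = 0.53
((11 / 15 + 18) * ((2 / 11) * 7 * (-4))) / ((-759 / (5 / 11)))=15736 / 275517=0.06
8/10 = 0.80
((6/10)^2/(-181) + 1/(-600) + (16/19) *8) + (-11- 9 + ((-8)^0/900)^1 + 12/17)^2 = 378.95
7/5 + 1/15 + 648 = 9742/15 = 649.47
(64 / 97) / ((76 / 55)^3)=166375 / 665323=0.25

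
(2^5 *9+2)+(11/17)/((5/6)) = 24716/85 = 290.78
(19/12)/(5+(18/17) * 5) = 323/2100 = 0.15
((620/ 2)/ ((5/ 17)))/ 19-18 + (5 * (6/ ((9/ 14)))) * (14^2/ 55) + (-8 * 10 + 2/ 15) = 129486/ 1045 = 123.91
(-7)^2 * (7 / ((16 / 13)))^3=36924979 / 4096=9014.89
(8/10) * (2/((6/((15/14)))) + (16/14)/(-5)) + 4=718/175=4.10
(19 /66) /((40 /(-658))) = -6251 /1320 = -4.74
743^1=743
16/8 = 2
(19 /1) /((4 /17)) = 323 /4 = 80.75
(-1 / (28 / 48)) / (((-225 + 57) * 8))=1 / 784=0.00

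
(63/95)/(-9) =-7/95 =-0.07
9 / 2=4.50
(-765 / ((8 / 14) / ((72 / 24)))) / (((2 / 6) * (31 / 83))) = -32259.56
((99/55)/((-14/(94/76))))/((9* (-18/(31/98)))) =1457/4692240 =0.00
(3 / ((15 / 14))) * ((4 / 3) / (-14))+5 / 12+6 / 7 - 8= -979 / 140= -6.99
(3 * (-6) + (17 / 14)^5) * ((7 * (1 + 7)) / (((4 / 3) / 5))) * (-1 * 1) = 123914625 / 38416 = 3225.60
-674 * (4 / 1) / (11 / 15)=-40440 / 11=-3676.36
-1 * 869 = -869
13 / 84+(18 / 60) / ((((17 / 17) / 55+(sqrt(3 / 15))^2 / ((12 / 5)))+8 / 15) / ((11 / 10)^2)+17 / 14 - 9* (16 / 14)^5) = 121002826913 / 891140720820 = 0.14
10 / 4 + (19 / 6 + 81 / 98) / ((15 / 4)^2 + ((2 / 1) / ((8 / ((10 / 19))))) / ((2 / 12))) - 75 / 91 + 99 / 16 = 1122654119 / 138050640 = 8.13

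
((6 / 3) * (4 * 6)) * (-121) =-5808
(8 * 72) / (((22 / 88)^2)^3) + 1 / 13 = 30670849 / 13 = 2359296.08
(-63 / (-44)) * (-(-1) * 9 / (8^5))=0.00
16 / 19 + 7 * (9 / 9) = 149 / 19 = 7.84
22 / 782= 11 / 391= 0.03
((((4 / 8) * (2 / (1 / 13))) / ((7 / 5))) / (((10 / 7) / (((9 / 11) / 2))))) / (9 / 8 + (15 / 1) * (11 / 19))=1482 / 5467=0.27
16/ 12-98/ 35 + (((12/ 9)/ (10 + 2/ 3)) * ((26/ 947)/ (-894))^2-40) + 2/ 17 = -5038359285232739/ 121849546447080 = -41.35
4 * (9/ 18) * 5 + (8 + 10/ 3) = 64/ 3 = 21.33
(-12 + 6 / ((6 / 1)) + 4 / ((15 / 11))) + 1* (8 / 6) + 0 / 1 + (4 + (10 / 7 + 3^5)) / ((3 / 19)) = 164498 / 105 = 1566.65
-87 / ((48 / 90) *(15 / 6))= -261 / 4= -65.25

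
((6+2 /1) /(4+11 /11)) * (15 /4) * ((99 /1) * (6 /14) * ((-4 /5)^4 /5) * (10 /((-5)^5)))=-912384 /13671875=-0.07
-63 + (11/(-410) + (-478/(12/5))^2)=292279987/7380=39604.33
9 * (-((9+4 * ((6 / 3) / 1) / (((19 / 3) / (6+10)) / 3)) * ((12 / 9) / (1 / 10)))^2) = -7757690.86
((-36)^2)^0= 1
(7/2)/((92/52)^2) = 1183/1058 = 1.12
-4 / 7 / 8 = -1 / 14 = -0.07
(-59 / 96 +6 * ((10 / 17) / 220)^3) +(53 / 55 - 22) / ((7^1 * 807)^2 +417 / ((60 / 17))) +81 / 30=4177664279446538509 / 2003276101628519520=2.09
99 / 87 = 33 / 29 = 1.14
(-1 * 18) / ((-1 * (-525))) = -6 / 175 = -0.03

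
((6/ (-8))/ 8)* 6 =-9/ 16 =-0.56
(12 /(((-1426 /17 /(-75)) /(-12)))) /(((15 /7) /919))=-39369960 /713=-55217.34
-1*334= -334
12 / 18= 2 / 3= 0.67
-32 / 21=-1.52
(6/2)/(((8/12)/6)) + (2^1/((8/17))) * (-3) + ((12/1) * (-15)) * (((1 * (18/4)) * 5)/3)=-5343/4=-1335.75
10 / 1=10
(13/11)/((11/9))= 117/121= 0.97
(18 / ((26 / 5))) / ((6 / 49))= 735 / 26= 28.27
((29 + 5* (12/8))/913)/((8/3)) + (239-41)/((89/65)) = 188024451/1300112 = 144.62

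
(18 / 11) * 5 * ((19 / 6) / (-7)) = -285 / 77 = -3.70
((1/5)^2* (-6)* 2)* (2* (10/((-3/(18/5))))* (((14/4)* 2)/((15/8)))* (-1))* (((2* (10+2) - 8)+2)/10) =-48384/625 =-77.41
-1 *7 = -7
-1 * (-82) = 82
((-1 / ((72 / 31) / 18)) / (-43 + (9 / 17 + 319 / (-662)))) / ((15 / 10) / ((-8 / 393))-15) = -1395496 / 685926153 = -0.00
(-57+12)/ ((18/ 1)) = -5/ 2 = -2.50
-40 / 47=-0.85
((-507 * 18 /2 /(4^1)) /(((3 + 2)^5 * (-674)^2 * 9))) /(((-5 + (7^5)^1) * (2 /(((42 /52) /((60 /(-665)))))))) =36309 /1526549070400000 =0.00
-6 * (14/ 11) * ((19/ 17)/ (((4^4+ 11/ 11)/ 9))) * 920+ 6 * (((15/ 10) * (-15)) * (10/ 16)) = -138158865/ 384472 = -359.35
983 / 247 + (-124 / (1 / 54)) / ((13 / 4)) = -507913 / 247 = -2056.33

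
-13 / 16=-0.81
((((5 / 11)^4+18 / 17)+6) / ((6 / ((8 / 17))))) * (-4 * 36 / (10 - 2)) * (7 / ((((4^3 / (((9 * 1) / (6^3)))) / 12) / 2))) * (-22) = 37118445 / 1538636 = 24.12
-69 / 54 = -23 / 18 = -1.28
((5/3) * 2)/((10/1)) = 1/3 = 0.33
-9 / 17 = -0.53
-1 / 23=-0.04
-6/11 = -0.55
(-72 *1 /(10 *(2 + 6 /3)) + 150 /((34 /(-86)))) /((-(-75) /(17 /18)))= -10801 /2250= -4.80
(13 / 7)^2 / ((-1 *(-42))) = 169 / 2058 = 0.08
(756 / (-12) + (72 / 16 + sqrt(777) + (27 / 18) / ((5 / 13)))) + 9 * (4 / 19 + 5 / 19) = -22.46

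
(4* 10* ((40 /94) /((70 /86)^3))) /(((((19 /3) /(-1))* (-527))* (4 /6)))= 11449008 /807097865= 0.01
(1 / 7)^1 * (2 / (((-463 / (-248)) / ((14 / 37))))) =0.06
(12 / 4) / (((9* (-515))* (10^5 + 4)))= -1 / 154506180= -0.00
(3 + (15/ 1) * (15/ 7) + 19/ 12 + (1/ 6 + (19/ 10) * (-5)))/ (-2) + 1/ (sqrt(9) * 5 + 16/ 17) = -206905/ 15176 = -13.63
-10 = -10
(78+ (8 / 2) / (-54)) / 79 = 2104 / 2133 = 0.99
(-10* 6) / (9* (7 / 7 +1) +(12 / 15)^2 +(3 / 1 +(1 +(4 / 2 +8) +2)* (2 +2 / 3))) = -1.07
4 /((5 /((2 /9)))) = 0.18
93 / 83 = 1.12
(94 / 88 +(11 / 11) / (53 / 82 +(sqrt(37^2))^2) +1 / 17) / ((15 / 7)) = 663176563 / 1260129420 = 0.53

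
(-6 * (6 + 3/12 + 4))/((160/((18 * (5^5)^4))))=-21114349365234375/32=-659823417663574.22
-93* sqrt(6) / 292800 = -31* sqrt(6) / 97600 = -0.00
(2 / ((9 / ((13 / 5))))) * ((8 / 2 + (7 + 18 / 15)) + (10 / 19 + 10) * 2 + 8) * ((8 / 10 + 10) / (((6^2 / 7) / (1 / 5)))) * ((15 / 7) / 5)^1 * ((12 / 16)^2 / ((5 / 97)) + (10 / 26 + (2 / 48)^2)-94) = -12134521189 / 34200000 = -354.81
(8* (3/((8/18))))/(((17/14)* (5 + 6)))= 756/187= 4.04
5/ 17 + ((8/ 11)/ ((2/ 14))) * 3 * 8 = 22903/ 187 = 122.48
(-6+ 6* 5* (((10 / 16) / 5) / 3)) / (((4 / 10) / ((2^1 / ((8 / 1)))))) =-95 / 32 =-2.97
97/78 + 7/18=191/117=1.63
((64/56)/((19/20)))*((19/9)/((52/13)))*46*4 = 7360/63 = 116.83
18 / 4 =4.50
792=792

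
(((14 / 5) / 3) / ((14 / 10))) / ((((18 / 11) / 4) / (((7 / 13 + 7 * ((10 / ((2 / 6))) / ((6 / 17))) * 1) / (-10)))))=-170324 / 1755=-97.05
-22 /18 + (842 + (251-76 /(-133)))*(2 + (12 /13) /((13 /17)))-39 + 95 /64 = 2363433481 /681408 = 3468.46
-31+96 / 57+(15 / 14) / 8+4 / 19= -61651 / 2128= -28.97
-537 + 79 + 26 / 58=-13269 / 29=-457.55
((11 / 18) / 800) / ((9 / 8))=11 / 16200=0.00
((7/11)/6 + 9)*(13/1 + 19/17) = 24040/187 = 128.56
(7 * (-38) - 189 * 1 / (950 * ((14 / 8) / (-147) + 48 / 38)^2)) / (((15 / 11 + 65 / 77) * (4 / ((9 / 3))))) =-3064553287719 / 33898076500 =-90.40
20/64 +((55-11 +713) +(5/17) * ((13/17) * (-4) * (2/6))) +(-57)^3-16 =-2558717969/13872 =-184451.99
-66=-66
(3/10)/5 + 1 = 53/50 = 1.06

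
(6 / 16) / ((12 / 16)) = 1 / 2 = 0.50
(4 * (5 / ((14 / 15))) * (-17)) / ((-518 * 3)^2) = -425 / 2817402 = -0.00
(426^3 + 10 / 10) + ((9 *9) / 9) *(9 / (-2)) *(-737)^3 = 32580177347 / 2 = 16290088673.50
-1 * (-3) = 3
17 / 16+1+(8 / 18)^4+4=640513 / 104976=6.10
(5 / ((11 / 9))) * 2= 90 / 11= 8.18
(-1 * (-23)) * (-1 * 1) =-23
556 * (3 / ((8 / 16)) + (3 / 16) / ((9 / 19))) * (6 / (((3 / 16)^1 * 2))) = 56897.33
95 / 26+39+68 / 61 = 69417 / 1586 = 43.77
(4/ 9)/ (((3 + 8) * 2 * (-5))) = -2/ 495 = -0.00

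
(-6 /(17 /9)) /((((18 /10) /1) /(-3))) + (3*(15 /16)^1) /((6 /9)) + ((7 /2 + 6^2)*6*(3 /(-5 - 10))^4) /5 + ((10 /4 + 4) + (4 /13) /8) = 356410439 /22100000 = 16.13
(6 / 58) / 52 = 3 / 1508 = 0.00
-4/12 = -1/3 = -0.33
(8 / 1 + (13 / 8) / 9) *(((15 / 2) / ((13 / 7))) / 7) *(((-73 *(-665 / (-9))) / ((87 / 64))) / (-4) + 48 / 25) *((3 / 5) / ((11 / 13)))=716208686 / 215325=3326.18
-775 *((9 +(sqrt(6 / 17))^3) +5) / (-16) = 2325 *sqrt(102) / 2312 +5425 / 8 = 688.28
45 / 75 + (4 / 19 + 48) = 48.81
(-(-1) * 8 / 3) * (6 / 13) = 1.23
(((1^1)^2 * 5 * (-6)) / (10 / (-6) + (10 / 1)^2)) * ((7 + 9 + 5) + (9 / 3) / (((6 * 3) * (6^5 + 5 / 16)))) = -47031186 / 7340839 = -6.41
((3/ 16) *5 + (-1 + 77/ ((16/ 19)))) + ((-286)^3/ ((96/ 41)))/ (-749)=241427531/ 17976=13430.55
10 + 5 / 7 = 75 / 7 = 10.71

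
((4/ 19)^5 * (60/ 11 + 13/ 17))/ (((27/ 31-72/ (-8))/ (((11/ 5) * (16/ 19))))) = 0.00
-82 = -82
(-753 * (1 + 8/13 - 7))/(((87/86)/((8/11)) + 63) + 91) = 36264480/1389817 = 26.09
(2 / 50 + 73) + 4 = 1926 / 25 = 77.04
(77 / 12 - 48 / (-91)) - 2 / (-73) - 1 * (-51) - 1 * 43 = 1193471 / 79716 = 14.97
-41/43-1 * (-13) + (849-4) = 36853/43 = 857.05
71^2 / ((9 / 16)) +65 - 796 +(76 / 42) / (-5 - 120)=64817261 / 7875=8230.76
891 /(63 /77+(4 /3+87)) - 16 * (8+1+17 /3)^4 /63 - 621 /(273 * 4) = -4583510594791 /390338676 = -11742.39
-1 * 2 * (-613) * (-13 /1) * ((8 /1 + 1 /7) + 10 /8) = -2095847 /14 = -149703.36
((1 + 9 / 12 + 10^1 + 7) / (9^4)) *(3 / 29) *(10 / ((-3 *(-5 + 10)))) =-25 / 126846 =-0.00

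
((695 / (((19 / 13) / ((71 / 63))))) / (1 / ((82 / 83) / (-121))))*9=-52601770 / 1335719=-39.38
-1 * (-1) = 1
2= 2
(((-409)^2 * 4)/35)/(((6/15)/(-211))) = -10084654.57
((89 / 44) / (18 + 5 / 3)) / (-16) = -267 / 41536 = -0.01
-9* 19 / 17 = -171 / 17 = -10.06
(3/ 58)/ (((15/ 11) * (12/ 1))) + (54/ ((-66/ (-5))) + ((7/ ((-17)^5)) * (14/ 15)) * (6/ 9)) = 667563726499/ 163056377880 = 4.09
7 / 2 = 3.50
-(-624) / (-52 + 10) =-104 / 7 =-14.86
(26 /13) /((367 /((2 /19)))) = 4 /6973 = 0.00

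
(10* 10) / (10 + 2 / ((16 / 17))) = 800 / 97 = 8.25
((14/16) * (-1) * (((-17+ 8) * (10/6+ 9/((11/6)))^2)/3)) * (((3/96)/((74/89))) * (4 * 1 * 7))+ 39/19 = 3968795003/32664192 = 121.50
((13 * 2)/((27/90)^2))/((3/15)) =13000/9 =1444.44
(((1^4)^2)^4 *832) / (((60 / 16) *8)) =416 / 15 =27.73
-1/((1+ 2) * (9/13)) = -13/27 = -0.48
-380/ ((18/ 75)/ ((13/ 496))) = -41.50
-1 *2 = -2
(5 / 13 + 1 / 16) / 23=93 / 4784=0.02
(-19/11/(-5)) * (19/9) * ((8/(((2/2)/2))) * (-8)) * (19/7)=-877952/3465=-253.38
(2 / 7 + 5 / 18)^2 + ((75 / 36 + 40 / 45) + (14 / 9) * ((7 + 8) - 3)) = 87145 / 3969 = 21.96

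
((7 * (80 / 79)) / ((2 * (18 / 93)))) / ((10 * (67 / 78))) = 11284 / 5293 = 2.13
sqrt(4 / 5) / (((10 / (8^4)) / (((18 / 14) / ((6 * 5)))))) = 6144 * sqrt(5) / 875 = 15.70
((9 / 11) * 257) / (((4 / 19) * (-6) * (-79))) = 14649 / 6952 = 2.11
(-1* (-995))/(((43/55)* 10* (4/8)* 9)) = 10945/387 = 28.28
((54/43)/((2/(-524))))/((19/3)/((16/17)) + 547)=-679104/1142897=-0.59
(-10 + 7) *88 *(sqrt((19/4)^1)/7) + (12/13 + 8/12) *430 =26660/39 - 132 *sqrt(19)/7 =601.39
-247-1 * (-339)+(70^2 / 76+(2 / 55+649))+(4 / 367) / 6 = 926777648 / 1150545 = 805.51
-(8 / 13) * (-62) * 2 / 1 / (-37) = -992 / 481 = -2.06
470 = 470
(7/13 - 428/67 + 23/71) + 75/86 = -24749157/5318326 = -4.65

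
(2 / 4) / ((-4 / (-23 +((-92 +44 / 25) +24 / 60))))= 2821 / 200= 14.10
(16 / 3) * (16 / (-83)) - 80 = -81.03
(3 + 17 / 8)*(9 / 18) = 41 / 16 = 2.56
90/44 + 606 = 13377/22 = 608.05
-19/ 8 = -2.38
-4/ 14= -2/ 7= -0.29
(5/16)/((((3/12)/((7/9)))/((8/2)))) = 35/9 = 3.89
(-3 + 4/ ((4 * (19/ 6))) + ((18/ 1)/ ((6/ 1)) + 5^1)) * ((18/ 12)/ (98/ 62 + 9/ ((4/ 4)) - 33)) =-9393/ 26410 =-0.36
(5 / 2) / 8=0.31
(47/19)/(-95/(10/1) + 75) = 94/2489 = 0.04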